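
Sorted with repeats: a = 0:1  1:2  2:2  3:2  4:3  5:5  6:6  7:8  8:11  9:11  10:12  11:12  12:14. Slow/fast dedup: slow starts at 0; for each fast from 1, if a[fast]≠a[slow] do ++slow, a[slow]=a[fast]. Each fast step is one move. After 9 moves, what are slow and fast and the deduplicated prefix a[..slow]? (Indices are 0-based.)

slow=0 fast=1: a[fast]=2≠a[slow]=1 write a[1]=2, slow++,fast++
slow=1 fast=2: a[fast]=2=a[slow] dup, fast++
slow=1 fast=3: a[fast]=2=a[slow] dup, fast++
slow=1 fast=4: a[fast]=3≠a[slow]=2 write a[2]=3, slow++,fast++
slow=2 fast=5: a[fast]=5≠a[slow]=3 write a[3]=5, slow++,fast++
slow=3 fast=6: a[fast]=6≠a[slow]=5 write a[4]=6, slow++,fast++
slow=4 fast=7: a[fast]=8≠a[slow]=6 write a[5]=8, slow++,fast++
slow=5 fast=8: a[fast]=11≠a[slow]=8 write a[6]=11, slow++,fast++
slow=6 fast=9: a[fast]=11=a[slow] dup, fast++

slow=6, fast=10, prefix=[1, 2, 3, 5, 6, 8, 11]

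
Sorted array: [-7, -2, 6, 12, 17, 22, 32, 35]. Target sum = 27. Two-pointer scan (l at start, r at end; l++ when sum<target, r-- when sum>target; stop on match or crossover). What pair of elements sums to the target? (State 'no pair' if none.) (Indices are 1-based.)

l=1 r=8: -7+35=28 >27, r--
l=1 r=7: -7+32=25 <27, l++
l=2 r=7: -2+32=30 >27, r--
l=2 r=6: -2+22=20 <27, l++
l=3 r=6: 6+22=28 >27, r--
l=3 r=5: 6+17=23 <27, l++
l=4 r=5: 12+17=29 >27, r--

no pair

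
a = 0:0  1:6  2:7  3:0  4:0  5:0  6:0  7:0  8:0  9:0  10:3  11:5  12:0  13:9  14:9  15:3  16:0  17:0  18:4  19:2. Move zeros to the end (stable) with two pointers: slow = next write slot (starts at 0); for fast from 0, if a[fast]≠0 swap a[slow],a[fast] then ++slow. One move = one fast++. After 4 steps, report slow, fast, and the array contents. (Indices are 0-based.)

slow=0 fast=0: a[fast]=0, fast++
slow=0 fast=1: a[fast]=6≠0 swap→a[0]=6, slow++,fast++
slow=1 fast=2: a[fast]=7≠0 swap→a[1]=7, slow++,fast++
slow=2 fast=3: a[fast]=0, fast++

slow=2, fast=4, a=[6, 7, 0, 0, 0, 0, 0, 0, 0, 0, 3, 5, 0, 9, 9, 3, 0, 0, 4, 2]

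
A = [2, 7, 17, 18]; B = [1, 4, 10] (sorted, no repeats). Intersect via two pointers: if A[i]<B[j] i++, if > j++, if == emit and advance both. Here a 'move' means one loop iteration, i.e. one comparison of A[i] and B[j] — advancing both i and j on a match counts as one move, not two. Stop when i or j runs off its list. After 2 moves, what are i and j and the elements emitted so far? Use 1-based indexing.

i=1 j=1: 2>1, j++
i=1 j=2: 2<4, i++

i=2, j=2, emitted=[]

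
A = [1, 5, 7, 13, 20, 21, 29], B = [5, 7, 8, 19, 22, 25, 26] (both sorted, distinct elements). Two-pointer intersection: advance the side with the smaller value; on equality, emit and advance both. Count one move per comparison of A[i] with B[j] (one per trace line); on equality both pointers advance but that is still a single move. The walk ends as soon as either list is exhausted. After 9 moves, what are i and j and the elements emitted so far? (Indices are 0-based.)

i=6, j=5, emitted=[5, 7]

i=0 j=0: 1<5, i++
i=1 j=0: 5==5 emit, i++,j++
i=2 j=1: 7==7 emit, i++,j++
i=3 j=2: 13>8, j++
i=3 j=3: 13<19, i++
i=4 j=3: 20>19, j++
i=4 j=4: 20<22, i++
i=5 j=4: 21<22, i++
i=6 j=4: 29>22, j++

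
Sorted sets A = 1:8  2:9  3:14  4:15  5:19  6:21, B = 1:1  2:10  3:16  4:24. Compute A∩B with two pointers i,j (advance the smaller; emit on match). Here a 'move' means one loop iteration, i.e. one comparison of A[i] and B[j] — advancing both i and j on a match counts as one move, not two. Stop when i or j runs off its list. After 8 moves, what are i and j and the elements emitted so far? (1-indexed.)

i=1 j=1: 8>1, j++
i=1 j=2: 8<10, i++
i=2 j=2: 9<10, i++
i=3 j=2: 14>10, j++
i=3 j=3: 14<16, i++
i=4 j=3: 15<16, i++
i=5 j=3: 19>16, j++
i=5 j=4: 19<24, i++

i=6, j=4, emitted=[]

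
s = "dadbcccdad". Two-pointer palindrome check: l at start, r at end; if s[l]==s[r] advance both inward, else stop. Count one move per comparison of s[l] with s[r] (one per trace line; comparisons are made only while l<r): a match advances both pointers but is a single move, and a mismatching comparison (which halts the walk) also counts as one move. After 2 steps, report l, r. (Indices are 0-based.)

l=2, r=7

[0,9] 'd'=='d' → l++,r--
[1,8] 'a'=='a' → l++,r--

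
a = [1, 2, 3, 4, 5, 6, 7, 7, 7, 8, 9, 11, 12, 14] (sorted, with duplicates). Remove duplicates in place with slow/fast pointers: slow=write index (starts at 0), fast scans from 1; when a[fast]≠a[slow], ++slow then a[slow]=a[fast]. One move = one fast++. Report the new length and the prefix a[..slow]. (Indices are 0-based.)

slow=0 fast=1: a[fast]=2≠a[slow]=1 write a[1]=2, slow++,fast++
slow=1 fast=2: a[fast]=3≠a[slow]=2 write a[2]=3, slow++,fast++
slow=2 fast=3: a[fast]=4≠a[slow]=3 write a[3]=4, slow++,fast++
slow=3 fast=4: a[fast]=5≠a[slow]=4 write a[4]=5, slow++,fast++
slow=4 fast=5: a[fast]=6≠a[slow]=5 write a[5]=6, slow++,fast++
slow=5 fast=6: a[fast]=7≠a[slow]=6 write a[6]=7, slow++,fast++
slow=6 fast=7: a[fast]=7=a[slow] dup, fast++
slow=6 fast=8: a[fast]=7=a[slow] dup, fast++
slow=6 fast=9: a[fast]=8≠a[slow]=7 write a[7]=8, slow++,fast++
slow=7 fast=10: a[fast]=9≠a[slow]=8 write a[8]=9, slow++,fast++
slow=8 fast=11: a[fast]=11≠a[slow]=9 write a[9]=11, slow++,fast++
slow=9 fast=12: a[fast]=12≠a[slow]=11 write a[10]=12, slow++,fast++
slow=10 fast=13: a[fast]=14≠a[slow]=12 write a[11]=14, slow++,fast++

length 12; prefix = [1, 2, 3, 4, 5, 6, 7, 8, 9, 11, 12, 14]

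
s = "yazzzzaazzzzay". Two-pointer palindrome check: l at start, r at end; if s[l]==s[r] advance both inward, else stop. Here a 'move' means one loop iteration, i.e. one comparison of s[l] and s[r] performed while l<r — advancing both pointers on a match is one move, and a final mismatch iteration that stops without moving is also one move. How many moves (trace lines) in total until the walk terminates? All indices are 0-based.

7 moves

[0,13] 'y'=='y' → l++,r--
[1,12] 'a'=='a' → l++,r--
[2,11] 'z'=='z' → l++,r--
[3,10] 'z'=='z' → l++,r--
[4,9] 'z'=='z' → l++,r--
[5,8] 'z'=='z' → l++,r--
[6,7] 'a'=='a' → l++,r--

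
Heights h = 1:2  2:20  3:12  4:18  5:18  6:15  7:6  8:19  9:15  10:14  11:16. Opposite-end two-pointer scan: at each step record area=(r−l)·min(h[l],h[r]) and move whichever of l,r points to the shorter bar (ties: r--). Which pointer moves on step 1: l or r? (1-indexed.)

l

[1,11] min(2,16)*10=20 best=20 * → l++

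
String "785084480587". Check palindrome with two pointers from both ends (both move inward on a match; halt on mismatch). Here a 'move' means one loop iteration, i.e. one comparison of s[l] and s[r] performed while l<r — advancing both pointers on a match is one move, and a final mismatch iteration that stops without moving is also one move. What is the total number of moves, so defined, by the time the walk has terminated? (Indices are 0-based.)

6 moves

[0,11] '7'=='7' → l++,r--
[1,10] '8'=='8' → l++,r--
[2,9] '5'=='5' → l++,r--
[3,8] '0'=='0' → l++,r--
[4,7] '8'=='8' → l++,r--
[5,6] '4'=='4' → l++,r--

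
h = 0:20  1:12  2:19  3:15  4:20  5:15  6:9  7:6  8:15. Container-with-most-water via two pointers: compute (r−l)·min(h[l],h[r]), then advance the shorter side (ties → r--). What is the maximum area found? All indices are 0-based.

max area = 120

l=0 r=8: min(20,15)*8=120 best=120 *, r--
l=0 r=7: min(20,6)*7=42 best=120, r--
l=0 r=6: min(20,9)*6=54 best=120, r--
l=0 r=5: min(20,15)*5=75 best=120, r--
l=0 r=4: min(20,20)*4=80 best=120, r--
l=0 r=3: min(20,15)*3=45 best=120, r--
l=0 r=2: min(20,19)*2=38 best=120, r--
l=0 r=1: min(20,12)*1=12 best=120, r--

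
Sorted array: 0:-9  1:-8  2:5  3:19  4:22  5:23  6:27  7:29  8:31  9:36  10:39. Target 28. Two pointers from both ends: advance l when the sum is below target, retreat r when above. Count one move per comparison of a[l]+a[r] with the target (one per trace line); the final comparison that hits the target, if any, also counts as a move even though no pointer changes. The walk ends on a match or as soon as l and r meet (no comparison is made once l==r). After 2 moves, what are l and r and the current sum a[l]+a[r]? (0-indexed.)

l=1, r=9, sum=28

[0,10] -9+39=30 >28 → r--
[0,9] -9+36=27 <28 → l++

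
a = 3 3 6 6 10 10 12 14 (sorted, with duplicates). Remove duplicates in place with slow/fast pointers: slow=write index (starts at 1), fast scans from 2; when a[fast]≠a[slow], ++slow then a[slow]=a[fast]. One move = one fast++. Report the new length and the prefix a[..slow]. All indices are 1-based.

(s=1,f=2) a[fast]=3=a[slow] dup → fast++
(s=1,f=3) a[fast]=6≠a[slow]=3 write a[2]=6 → slow++,fast++
(s=2,f=4) a[fast]=6=a[slow] dup → fast++
(s=2,f=5) a[fast]=10≠a[slow]=6 write a[3]=10 → slow++,fast++
(s=3,f=6) a[fast]=10=a[slow] dup → fast++
(s=3,f=7) a[fast]=12≠a[slow]=10 write a[4]=12 → slow++,fast++
(s=4,f=8) a[fast]=14≠a[slow]=12 write a[5]=14 → slow++,fast++

length 5; prefix = [3, 6, 10, 12, 14]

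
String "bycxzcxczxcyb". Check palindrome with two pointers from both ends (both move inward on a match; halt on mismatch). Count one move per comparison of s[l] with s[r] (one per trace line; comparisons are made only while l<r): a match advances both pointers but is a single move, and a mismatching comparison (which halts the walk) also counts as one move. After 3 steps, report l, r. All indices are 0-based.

[0,12] 'b'=='b' → l++,r--
[1,11] 'y'=='y' → l++,r--
[2,10] 'c'=='c' → l++,r--

l=3, r=9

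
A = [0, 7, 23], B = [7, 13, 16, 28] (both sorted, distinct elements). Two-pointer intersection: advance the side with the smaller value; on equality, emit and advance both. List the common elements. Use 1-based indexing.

i=1 j=1: 0<7, i++
i=2 j=1: 7==7 emit, i++,j++
i=3 j=2: 23>13, j++
i=3 j=3: 23>16, j++
i=3 j=4: 23<28, i++

intersection = [7]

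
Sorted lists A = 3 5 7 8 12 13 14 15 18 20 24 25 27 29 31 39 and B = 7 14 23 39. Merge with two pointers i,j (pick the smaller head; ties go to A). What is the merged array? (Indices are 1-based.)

[i=1,j=1] A[i]=3<=B[j]=7 take 3 → i++
[i=2,j=1] A[i]=5<=B[j]=7 take 5 → i++
[i=3,j=1] A[i]=7<=B[j]=7 take 7 → i++
[i=4,j=1] A[i]=8>B[j]=7 take 7 → j++
[i=4,j=2] A[i]=8<=B[j]=14 take 8 → i++
[i=5,j=2] A[i]=12<=B[j]=14 take 12 → i++
[i=6,j=2] A[i]=13<=B[j]=14 take 13 → i++
[i=7,j=2] A[i]=14<=B[j]=14 take 14 → i++
[i=8,j=2] A[i]=15>B[j]=14 take 14 → j++
[i=8,j=3] A[i]=15<=B[j]=23 take 15 → i++
[i=9,j=3] A[i]=18<=B[j]=23 take 18 → i++
[i=10,j=3] A[i]=20<=B[j]=23 take 20 → i++
[i=11,j=3] A[i]=24>B[j]=23 take 23 → j++
[i=11,j=4] A[i]=24<=B[j]=39 take 24 → i++
[i=12,j=4] A[i]=25<=B[j]=39 take 25 → i++
[i=13,j=4] A[i]=27<=B[j]=39 take 27 → i++
[i=14,j=4] A[i]=29<=B[j]=39 take 29 → i++
[i=15,j=4] A[i]=31<=B[j]=39 take 31 → i++
[i=16,j=4] A[i]=39<=B[j]=39 take 39 → i++
[i=17,j=4] A done, take B[j]=39 → j++

[3, 5, 7, 7, 8, 12, 13, 14, 14, 15, 18, 20, 23, 24, 25, 27, 29, 31, 39, 39]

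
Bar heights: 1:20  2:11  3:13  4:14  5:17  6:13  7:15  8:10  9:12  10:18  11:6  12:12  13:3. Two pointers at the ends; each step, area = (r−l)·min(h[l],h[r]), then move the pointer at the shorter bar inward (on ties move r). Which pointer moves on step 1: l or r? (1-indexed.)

[1,13] min(20,3)*12=36 best=36 * → r--

r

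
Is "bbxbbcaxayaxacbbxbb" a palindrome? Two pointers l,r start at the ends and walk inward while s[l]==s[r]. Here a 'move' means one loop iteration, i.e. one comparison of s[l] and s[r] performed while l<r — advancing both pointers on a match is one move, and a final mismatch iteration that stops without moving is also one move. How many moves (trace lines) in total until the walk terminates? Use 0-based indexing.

l=0 r=18: 'b'=='b', l++,r--
l=1 r=17: 'b'=='b', l++,r--
l=2 r=16: 'x'=='x', l++,r--
l=3 r=15: 'b'=='b', l++,r--
l=4 r=14: 'b'=='b', l++,r--
l=5 r=13: 'c'=='c', l++,r--
l=6 r=12: 'a'=='a', l++,r--
l=7 r=11: 'x'=='x', l++,r--
l=8 r=10: 'a'=='a', l++,r--

9 moves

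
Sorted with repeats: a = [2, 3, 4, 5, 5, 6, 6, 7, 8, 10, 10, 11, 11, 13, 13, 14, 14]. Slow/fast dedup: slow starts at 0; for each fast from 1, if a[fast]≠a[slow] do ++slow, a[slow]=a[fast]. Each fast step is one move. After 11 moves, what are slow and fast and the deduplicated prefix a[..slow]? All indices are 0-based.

slow=0 fast=1: a[fast]=3≠a[slow]=2 write a[1]=3, slow++,fast++
slow=1 fast=2: a[fast]=4≠a[slow]=3 write a[2]=4, slow++,fast++
slow=2 fast=3: a[fast]=5≠a[slow]=4 write a[3]=5, slow++,fast++
slow=3 fast=4: a[fast]=5=a[slow] dup, fast++
slow=3 fast=5: a[fast]=6≠a[slow]=5 write a[4]=6, slow++,fast++
slow=4 fast=6: a[fast]=6=a[slow] dup, fast++
slow=4 fast=7: a[fast]=7≠a[slow]=6 write a[5]=7, slow++,fast++
slow=5 fast=8: a[fast]=8≠a[slow]=7 write a[6]=8, slow++,fast++
slow=6 fast=9: a[fast]=10≠a[slow]=8 write a[7]=10, slow++,fast++
slow=7 fast=10: a[fast]=10=a[slow] dup, fast++
slow=7 fast=11: a[fast]=11≠a[slow]=10 write a[8]=11, slow++,fast++

slow=8, fast=12, prefix=[2, 3, 4, 5, 6, 7, 8, 10, 11]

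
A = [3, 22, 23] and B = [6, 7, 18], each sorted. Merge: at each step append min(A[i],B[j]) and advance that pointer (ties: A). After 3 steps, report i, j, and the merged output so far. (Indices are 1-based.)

i=2, j=3, merged so far=[3, 6, 7]

i=1 j=1: A[i]=3<=B[j]=6 take 3, i++
i=2 j=1: A[i]=22>B[j]=6 take 6, j++
i=2 j=2: A[i]=22>B[j]=7 take 7, j++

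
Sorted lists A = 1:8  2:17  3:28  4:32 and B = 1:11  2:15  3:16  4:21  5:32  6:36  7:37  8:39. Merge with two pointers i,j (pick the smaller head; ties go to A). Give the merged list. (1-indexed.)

[8, 11, 15, 16, 17, 21, 28, 32, 32, 36, 37, 39]

i=1 j=1: A[i]=8<=B[j]=11 take 8, i++
i=2 j=1: A[i]=17>B[j]=11 take 11, j++
i=2 j=2: A[i]=17>B[j]=15 take 15, j++
i=2 j=3: A[i]=17>B[j]=16 take 16, j++
i=2 j=4: A[i]=17<=B[j]=21 take 17, i++
i=3 j=4: A[i]=28>B[j]=21 take 21, j++
i=3 j=5: A[i]=28<=B[j]=32 take 28, i++
i=4 j=5: A[i]=32<=B[j]=32 take 32, i++
i=5 j=5: A done, take B[j]=32, j++
i=5 j=6: A done, take B[j]=36, j++
i=5 j=7: A done, take B[j]=37, j++
i=5 j=8: A done, take B[j]=39, j++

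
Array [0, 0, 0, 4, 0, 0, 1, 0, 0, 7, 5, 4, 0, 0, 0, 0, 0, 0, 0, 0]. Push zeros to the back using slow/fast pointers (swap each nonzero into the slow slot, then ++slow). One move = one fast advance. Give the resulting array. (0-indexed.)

[4, 1, 7, 5, 4, 0, 0, 0, 0, 0, 0, 0, 0, 0, 0, 0, 0, 0, 0, 0]

slow=0 fast=0: a[fast]=0, fast++
slow=0 fast=1: a[fast]=0, fast++
slow=0 fast=2: a[fast]=0, fast++
slow=0 fast=3: a[fast]=4≠0 swap→a[0]=4, slow++,fast++
slow=1 fast=4: a[fast]=0, fast++
slow=1 fast=5: a[fast]=0, fast++
slow=1 fast=6: a[fast]=1≠0 swap→a[1]=1, slow++,fast++
slow=2 fast=7: a[fast]=0, fast++
slow=2 fast=8: a[fast]=0, fast++
slow=2 fast=9: a[fast]=7≠0 swap→a[2]=7, slow++,fast++
slow=3 fast=10: a[fast]=5≠0 swap→a[3]=5, slow++,fast++
slow=4 fast=11: a[fast]=4≠0 swap→a[4]=4, slow++,fast++
slow=5 fast=12: a[fast]=0, fast++
slow=5 fast=13: a[fast]=0, fast++
slow=5 fast=14: a[fast]=0, fast++
slow=5 fast=15: a[fast]=0, fast++
slow=5 fast=16: a[fast]=0, fast++
slow=5 fast=17: a[fast]=0, fast++
slow=5 fast=18: a[fast]=0, fast++
slow=5 fast=19: a[fast]=0, fast++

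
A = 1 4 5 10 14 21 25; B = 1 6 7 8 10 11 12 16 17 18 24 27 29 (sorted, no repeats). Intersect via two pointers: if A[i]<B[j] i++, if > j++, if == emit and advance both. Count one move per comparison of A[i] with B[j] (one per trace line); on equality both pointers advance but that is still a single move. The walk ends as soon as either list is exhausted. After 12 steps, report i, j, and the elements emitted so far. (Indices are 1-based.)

i=1 j=1: 1==1 emit, i++,j++
i=2 j=2: 4<6, i++
i=3 j=2: 5<6, i++
i=4 j=2: 10>6, j++
i=4 j=3: 10>7, j++
i=4 j=4: 10>8, j++
i=4 j=5: 10==10 emit, i++,j++
i=5 j=6: 14>11, j++
i=5 j=7: 14>12, j++
i=5 j=8: 14<16, i++
i=6 j=8: 21>16, j++
i=6 j=9: 21>17, j++

i=6, j=10, emitted=[1, 10]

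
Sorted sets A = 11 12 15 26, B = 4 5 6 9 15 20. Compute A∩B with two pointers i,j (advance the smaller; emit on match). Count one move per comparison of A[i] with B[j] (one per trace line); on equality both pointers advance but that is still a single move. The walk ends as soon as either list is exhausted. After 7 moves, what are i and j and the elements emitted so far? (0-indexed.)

i=0 j=0: 11>4, j++
i=0 j=1: 11>5, j++
i=0 j=2: 11>6, j++
i=0 j=3: 11>9, j++
i=0 j=4: 11<15, i++
i=1 j=4: 12<15, i++
i=2 j=4: 15==15 emit, i++,j++

i=3, j=5, emitted=[15]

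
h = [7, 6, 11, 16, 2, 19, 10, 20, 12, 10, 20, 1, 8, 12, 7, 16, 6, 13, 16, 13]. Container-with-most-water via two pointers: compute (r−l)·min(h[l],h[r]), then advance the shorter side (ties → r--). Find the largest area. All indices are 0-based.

[0,19] min(7,13)*19=133 best=133 * → l++
[1,19] min(6,13)*18=108 best=133 → l++
[2,19] min(11,13)*17=187 best=187 * → l++
[3,19] min(16,13)*16=208 best=208 * → r--
[3,18] min(16,16)*15=240 best=240 * → r--
[3,17] min(16,13)*14=182 best=240 → r--
[3,16] min(16,6)*13=78 best=240 → r--
[3,15] min(16,16)*12=192 best=240 → r--
[3,14] min(16,7)*11=77 best=240 → r--
[3,13] min(16,12)*10=120 best=240 → r--
[3,12] min(16,8)*9=72 best=240 → r--
[3,11] min(16,1)*8=8 best=240 → r--
[3,10] min(16,20)*7=112 best=240 → l++
[4,10] min(2,20)*6=12 best=240 → l++
[5,10] min(19,20)*5=95 best=240 → l++
[6,10] min(10,20)*4=40 best=240 → l++
[7,10] min(20,20)*3=60 best=240 → r--
[7,9] min(20,10)*2=20 best=240 → r--
[7,8] min(20,12)*1=12 best=240 → r--

max area = 240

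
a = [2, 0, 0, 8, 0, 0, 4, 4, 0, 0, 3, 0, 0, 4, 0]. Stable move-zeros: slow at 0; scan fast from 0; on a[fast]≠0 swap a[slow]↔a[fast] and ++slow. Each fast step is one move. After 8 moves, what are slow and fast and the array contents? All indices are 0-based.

slow=4, fast=8, a=[2, 8, 4, 4, 0, 0, 0, 0, 0, 0, 3, 0, 0, 4, 0]

(s=0,f=0) a[fast]=2≠0 swap→a[0]=2 → slow++,fast++
(s=1,f=1) a[fast]=0 → fast++
(s=1,f=2) a[fast]=0 → fast++
(s=1,f=3) a[fast]=8≠0 swap→a[1]=8 → slow++,fast++
(s=2,f=4) a[fast]=0 → fast++
(s=2,f=5) a[fast]=0 → fast++
(s=2,f=6) a[fast]=4≠0 swap→a[2]=4 → slow++,fast++
(s=3,f=7) a[fast]=4≠0 swap→a[3]=4 → slow++,fast++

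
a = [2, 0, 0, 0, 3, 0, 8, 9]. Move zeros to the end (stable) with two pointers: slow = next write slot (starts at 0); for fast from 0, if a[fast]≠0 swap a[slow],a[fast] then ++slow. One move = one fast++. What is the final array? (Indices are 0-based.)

(s=0,f=0) a[fast]=2≠0 swap→a[0]=2 → slow++,fast++
(s=1,f=1) a[fast]=0 → fast++
(s=1,f=2) a[fast]=0 → fast++
(s=1,f=3) a[fast]=0 → fast++
(s=1,f=4) a[fast]=3≠0 swap→a[1]=3 → slow++,fast++
(s=2,f=5) a[fast]=0 → fast++
(s=2,f=6) a[fast]=8≠0 swap→a[2]=8 → slow++,fast++
(s=3,f=7) a[fast]=9≠0 swap→a[3]=9 → slow++,fast++

[2, 3, 8, 9, 0, 0, 0, 0]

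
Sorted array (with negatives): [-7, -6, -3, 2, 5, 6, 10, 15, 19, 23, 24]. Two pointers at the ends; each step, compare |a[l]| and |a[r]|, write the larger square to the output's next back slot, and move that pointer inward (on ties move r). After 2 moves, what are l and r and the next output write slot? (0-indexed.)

l=0, r=8, next write slot=8

l=0 r=10: |-7|<=|24| out[10]=576, r--
l=0 r=9: |-7|<=|23| out[9]=529, r--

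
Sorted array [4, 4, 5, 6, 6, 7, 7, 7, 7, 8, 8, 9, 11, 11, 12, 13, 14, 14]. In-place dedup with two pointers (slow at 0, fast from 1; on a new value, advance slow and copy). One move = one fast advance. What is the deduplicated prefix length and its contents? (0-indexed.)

slow=0 fast=1: a[fast]=4=a[slow] dup, fast++
slow=0 fast=2: a[fast]=5≠a[slow]=4 write a[1]=5, slow++,fast++
slow=1 fast=3: a[fast]=6≠a[slow]=5 write a[2]=6, slow++,fast++
slow=2 fast=4: a[fast]=6=a[slow] dup, fast++
slow=2 fast=5: a[fast]=7≠a[slow]=6 write a[3]=7, slow++,fast++
slow=3 fast=6: a[fast]=7=a[slow] dup, fast++
slow=3 fast=7: a[fast]=7=a[slow] dup, fast++
slow=3 fast=8: a[fast]=7=a[slow] dup, fast++
slow=3 fast=9: a[fast]=8≠a[slow]=7 write a[4]=8, slow++,fast++
slow=4 fast=10: a[fast]=8=a[slow] dup, fast++
slow=4 fast=11: a[fast]=9≠a[slow]=8 write a[5]=9, slow++,fast++
slow=5 fast=12: a[fast]=11≠a[slow]=9 write a[6]=11, slow++,fast++
slow=6 fast=13: a[fast]=11=a[slow] dup, fast++
slow=6 fast=14: a[fast]=12≠a[slow]=11 write a[7]=12, slow++,fast++
slow=7 fast=15: a[fast]=13≠a[slow]=12 write a[8]=13, slow++,fast++
slow=8 fast=16: a[fast]=14≠a[slow]=13 write a[9]=14, slow++,fast++
slow=9 fast=17: a[fast]=14=a[slow] dup, fast++

length 10; prefix = [4, 5, 6, 7, 8, 9, 11, 12, 13, 14]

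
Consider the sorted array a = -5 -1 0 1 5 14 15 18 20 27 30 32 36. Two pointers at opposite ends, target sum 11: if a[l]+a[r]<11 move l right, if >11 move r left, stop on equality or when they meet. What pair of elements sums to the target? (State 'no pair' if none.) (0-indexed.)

no pair

l=0 r=12: -5+36=31 >11, r--
l=0 r=11: -5+32=27 >11, r--
l=0 r=10: -5+30=25 >11, r--
l=0 r=9: -5+27=22 >11, r--
l=0 r=8: -5+20=15 >11, r--
l=0 r=7: -5+18=13 >11, r--
l=0 r=6: -5+15=10 <11, l++
l=1 r=6: -1+15=14 >11, r--
l=1 r=5: -1+14=13 >11, r--
l=1 r=4: -1+5=4 <11, l++
l=2 r=4: 0+5=5 <11, l++
l=3 r=4: 1+5=6 <11, l++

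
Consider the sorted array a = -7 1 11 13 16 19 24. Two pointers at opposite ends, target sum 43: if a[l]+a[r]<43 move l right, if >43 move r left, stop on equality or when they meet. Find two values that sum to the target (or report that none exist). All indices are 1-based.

(19, 24)

l=1 r=7: -7+24=17 <43, l++
l=2 r=7: 1+24=25 <43, l++
l=3 r=7: 11+24=35 <43, l++
l=4 r=7: 13+24=37 <43, l++
l=5 r=7: 16+24=40 <43, l++
l=6 r=7: 19+24=43, found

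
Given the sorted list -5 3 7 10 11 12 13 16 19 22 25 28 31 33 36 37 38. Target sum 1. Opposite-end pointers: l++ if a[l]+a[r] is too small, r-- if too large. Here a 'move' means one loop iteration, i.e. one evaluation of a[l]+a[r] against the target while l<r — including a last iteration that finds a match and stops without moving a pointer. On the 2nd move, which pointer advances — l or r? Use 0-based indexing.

l=0 r=16: -5+38=33 >1, r--
l=0 r=15: -5+37=32 >1, r--

r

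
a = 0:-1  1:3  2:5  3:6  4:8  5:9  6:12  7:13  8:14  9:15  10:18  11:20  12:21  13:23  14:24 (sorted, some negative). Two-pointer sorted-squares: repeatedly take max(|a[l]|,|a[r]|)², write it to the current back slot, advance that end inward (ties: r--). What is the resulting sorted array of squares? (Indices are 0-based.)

[1, 9, 25, 36, 64, 81, 144, 169, 196, 225, 324, 400, 441, 529, 576]

l=0 r=14: |-1|<=|24| out[14]=576, r--
l=0 r=13: |-1|<=|23| out[13]=529, r--
l=0 r=12: |-1|<=|21| out[12]=441, r--
l=0 r=11: |-1|<=|20| out[11]=400, r--
l=0 r=10: |-1|<=|18| out[10]=324, r--
l=0 r=9: |-1|<=|15| out[9]=225, r--
l=0 r=8: |-1|<=|14| out[8]=196, r--
l=0 r=7: |-1|<=|13| out[7]=169, r--
l=0 r=6: |-1|<=|12| out[6]=144, r--
l=0 r=5: |-1|<=|9| out[5]=81, r--
l=0 r=4: |-1|<=|8| out[4]=64, r--
l=0 r=3: |-1|<=|6| out[3]=36, r--
l=0 r=2: |-1|<=|5| out[2]=25, r--
l=0 r=1: |-1|<=|3| out[1]=9, r--
l=0 r=0: |-1|<=|-1| out[0]=1, r--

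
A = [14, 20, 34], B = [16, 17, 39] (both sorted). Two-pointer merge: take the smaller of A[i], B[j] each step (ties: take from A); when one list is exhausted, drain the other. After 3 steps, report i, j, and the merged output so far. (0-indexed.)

i=0 j=0: A[i]=14<=B[j]=16 take 14, i++
i=1 j=0: A[i]=20>B[j]=16 take 16, j++
i=1 j=1: A[i]=20>B[j]=17 take 17, j++

i=1, j=2, merged so far=[14, 16, 17]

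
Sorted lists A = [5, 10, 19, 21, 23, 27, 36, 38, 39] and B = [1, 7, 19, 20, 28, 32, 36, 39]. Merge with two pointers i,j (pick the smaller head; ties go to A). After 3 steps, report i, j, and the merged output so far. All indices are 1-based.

i=2, j=3, merged so far=[1, 5, 7]

i=1 j=1: A[i]=5>B[j]=1 take 1, j++
i=1 j=2: A[i]=5<=B[j]=7 take 5, i++
i=2 j=2: A[i]=10>B[j]=7 take 7, j++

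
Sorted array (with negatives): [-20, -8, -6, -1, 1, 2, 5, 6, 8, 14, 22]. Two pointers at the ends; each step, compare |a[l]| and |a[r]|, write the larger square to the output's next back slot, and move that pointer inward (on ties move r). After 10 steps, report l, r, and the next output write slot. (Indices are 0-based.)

l=3, r=3, next write slot=0

l=0 r=10: |-20|<=|22| out[10]=484, r--
l=0 r=9: |-20|>|14| out[9]=400, l++
l=1 r=9: |-8|<=|14| out[8]=196, r--
l=1 r=8: |-8|<=|8| out[7]=64, r--
l=1 r=7: |-8|>|6| out[6]=64, l++
l=2 r=7: |-6|<=|6| out[5]=36, r--
l=2 r=6: |-6|>|5| out[4]=36, l++
l=3 r=6: |-1|<=|5| out[3]=25, r--
l=3 r=5: |-1|<=|2| out[2]=4, r--
l=3 r=4: |-1|<=|1| out[1]=1, r--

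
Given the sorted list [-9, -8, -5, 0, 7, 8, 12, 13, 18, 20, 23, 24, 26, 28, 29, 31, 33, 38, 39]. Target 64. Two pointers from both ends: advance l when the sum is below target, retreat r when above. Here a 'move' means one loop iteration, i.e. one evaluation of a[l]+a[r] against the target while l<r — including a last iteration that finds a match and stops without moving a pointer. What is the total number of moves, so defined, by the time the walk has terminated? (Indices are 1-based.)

l=1 r=19: -9+39=30 <64, l++
l=2 r=19: -8+39=31 <64, l++
l=3 r=19: -5+39=34 <64, l++
l=4 r=19: 0+39=39 <64, l++
l=5 r=19: 7+39=46 <64, l++
l=6 r=19: 8+39=47 <64, l++
l=7 r=19: 12+39=51 <64, l++
l=8 r=19: 13+39=52 <64, l++
l=9 r=19: 18+39=57 <64, l++
l=10 r=19: 20+39=59 <64, l++
l=11 r=19: 23+39=62 <64, l++
l=12 r=19: 24+39=63 <64, l++
l=13 r=19: 26+39=65 >64, r--
l=13 r=18: 26+38=64, found

14 moves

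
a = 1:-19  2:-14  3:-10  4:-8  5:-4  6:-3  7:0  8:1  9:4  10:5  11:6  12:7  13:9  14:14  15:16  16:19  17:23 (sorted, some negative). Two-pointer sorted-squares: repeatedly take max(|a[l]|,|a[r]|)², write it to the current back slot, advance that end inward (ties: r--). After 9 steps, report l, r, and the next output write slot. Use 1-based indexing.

l=5, r=12, next write slot=8

[1,17] |-19|<=|23| out[17]=529 → r--
[1,16] |-19|<=|19| out[16]=361 → r--
[1,15] |-19|>|16| out[15]=361 → l++
[2,15] |-14|<=|16| out[14]=256 → r--
[2,14] |-14|<=|14| out[13]=196 → r--
[2,13] |-14|>|9| out[12]=196 → l++
[3,13] |-10|>|9| out[11]=100 → l++
[4,13] |-8|<=|9| out[10]=81 → r--
[4,12] |-8|>|7| out[9]=64 → l++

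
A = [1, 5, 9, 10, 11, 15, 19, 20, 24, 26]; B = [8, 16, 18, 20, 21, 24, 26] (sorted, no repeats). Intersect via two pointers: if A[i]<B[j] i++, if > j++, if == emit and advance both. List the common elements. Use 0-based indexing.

[i=0,j=0] 1<8 → i++
[i=1,j=0] 5<8 → i++
[i=2,j=0] 9>8 → j++
[i=2,j=1] 9<16 → i++
[i=3,j=1] 10<16 → i++
[i=4,j=1] 11<16 → i++
[i=5,j=1] 15<16 → i++
[i=6,j=1] 19>16 → j++
[i=6,j=2] 19>18 → j++
[i=6,j=3] 19<20 → i++
[i=7,j=3] 20==20 emit → i++,j++
[i=8,j=4] 24>21 → j++
[i=8,j=5] 24==24 emit → i++,j++
[i=9,j=6] 26==26 emit → i++,j++

intersection = [20, 24, 26]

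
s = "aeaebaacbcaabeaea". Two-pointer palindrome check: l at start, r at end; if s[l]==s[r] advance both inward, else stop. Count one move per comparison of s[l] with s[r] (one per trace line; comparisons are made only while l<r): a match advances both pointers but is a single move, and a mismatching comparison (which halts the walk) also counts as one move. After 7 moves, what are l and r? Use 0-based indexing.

l=7, r=9

l=0 r=16: 'a'=='a', l++,r--
l=1 r=15: 'e'=='e', l++,r--
l=2 r=14: 'a'=='a', l++,r--
l=3 r=13: 'e'=='e', l++,r--
l=4 r=12: 'b'=='b', l++,r--
l=5 r=11: 'a'=='a', l++,r--
l=6 r=10: 'a'=='a', l++,r--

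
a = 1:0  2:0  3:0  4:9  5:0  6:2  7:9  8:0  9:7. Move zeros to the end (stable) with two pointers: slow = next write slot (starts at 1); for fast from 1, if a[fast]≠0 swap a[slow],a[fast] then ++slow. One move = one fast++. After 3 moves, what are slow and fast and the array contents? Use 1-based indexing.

slow=1, fast=4, a=[0, 0, 0, 9, 0, 2, 9, 0, 7]

(s=1,f=1) a[fast]=0 → fast++
(s=1,f=2) a[fast]=0 → fast++
(s=1,f=3) a[fast]=0 → fast++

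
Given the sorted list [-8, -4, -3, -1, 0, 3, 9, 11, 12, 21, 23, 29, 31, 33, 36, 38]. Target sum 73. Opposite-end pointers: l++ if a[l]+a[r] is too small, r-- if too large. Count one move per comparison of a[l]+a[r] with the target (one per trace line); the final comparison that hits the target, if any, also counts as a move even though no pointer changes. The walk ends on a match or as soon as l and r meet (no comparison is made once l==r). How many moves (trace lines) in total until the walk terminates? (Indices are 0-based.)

15 moves

l=0 r=15: -8+38=30 <73, l++
l=1 r=15: -4+38=34 <73, l++
l=2 r=15: -3+38=35 <73, l++
l=3 r=15: -1+38=37 <73, l++
l=4 r=15: 0+38=38 <73, l++
l=5 r=15: 3+38=41 <73, l++
l=6 r=15: 9+38=47 <73, l++
l=7 r=15: 11+38=49 <73, l++
l=8 r=15: 12+38=50 <73, l++
l=9 r=15: 21+38=59 <73, l++
l=10 r=15: 23+38=61 <73, l++
l=11 r=15: 29+38=67 <73, l++
l=12 r=15: 31+38=69 <73, l++
l=13 r=15: 33+38=71 <73, l++
l=14 r=15: 36+38=74 >73, r--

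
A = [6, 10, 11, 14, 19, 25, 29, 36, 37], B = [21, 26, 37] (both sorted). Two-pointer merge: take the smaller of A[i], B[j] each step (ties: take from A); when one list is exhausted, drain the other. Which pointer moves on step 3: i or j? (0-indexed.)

i=0 j=0: A[i]=6<=B[j]=21 take 6, i++
i=1 j=0: A[i]=10<=B[j]=21 take 10, i++
i=2 j=0: A[i]=11<=B[j]=21 take 11, i++

i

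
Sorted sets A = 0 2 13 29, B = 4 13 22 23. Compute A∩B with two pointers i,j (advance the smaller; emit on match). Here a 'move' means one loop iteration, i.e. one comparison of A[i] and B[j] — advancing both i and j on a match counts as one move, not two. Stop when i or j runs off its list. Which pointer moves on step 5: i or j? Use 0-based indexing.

i=0 j=0: 0<4, i++
i=1 j=0: 2<4, i++
i=2 j=0: 13>4, j++
i=2 j=1: 13==13 emit, i++,j++
i=3 j=2: 29>22, j++

j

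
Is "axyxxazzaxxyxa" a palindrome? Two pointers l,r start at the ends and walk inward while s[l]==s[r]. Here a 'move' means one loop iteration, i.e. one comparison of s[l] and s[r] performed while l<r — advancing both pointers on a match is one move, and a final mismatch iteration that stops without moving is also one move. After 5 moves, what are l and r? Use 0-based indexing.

l=5, r=8

l=0 r=13: 'a'=='a', l++,r--
l=1 r=12: 'x'=='x', l++,r--
l=2 r=11: 'y'=='y', l++,r--
l=3 r=10: 'x'=='x', l++,r--
l=4 r=9: 'x'=='x', l++,r--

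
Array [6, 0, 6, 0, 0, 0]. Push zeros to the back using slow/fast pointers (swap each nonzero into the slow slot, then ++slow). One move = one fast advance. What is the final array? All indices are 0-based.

[6, 6, 0, 0, 0, 0]

slow=0 fast=0: a[fast]=6≠0 swap→a[0]=6, slow++,fast++
slow=1 fast=1: a[fast]=0, fast++
slow=1 fast=2: a[fast]=6≠0 swap→a[1]=6, slow++,fast++
slow=2 fast=3: a[fast]=0, fast++
slow=2 fast=4: a[fast]=0, fast++
slow=2 fast=5: a[fast]=0, fast++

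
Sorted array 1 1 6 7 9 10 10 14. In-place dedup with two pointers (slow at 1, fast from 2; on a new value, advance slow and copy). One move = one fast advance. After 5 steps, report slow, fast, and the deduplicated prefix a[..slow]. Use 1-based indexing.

slow=5, fast=7, prefix=[1, 6, 7, 9, 10]

slow=1 fast=2: a[fast]=1=a[slow] dup, fast++
slow=1 fast=3: a[fast]=6≠a[slow]=1 write a[2]=6, slow++,fast++
slow=2 fast=4: a[fast]=7≠a[slow]=6 write a[3]=7, slow++,fast++
slow=3 fast=5: a[fast]=9≠a[slow]=7 write a[4]=9, slow++,fast++
slow=4 fast=6: a[fast]=10≠a[slow]=9 write a[5]=10, slow++,fast++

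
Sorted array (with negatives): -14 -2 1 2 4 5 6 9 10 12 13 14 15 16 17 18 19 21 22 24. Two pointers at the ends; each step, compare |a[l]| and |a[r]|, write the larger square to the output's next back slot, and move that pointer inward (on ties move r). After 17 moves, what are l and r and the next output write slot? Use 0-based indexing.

l=1, r=3, next write slot=2

l=0 r=19: |-14|<=|24| out[19]=576, r--
l=0 r=18: |-14|<=|22| out[18]=484, r--
l=0 r=17: |-14|<=|21| out[17]=441, r--
l=0 r=16: |-14|<=|19| out[16]=361, r--
l=0 r=15: |-14|<=|18| out[15]=324, r--
l=0 r=14: |-14|<=|17| out[14]=289, r--
l=0 r=13: |-14|<=|16| out[13]=256, r--
l=0 r=12: |-14|<=|15| out[12]=225, r--
l=0 r=11: |-14|<=|14| out[11]=196, r--
l=0 r=10: |-14|>|13| out[10]=196, l++
l=1 r=10: |-2|<=|13| out[9]=169, r--
l=1 r=9: |-2|<=|12| out[8]=144, r--
l=1 r=8: |-2|<=|10| out[7]=100, r--
l=1 r=7: |-2|<=|9| out[6]=81, r--
l=1 r=6: |-2|<=|6| out[5]=36, r--
l=1 r=5: |-2|<=|5| out[4]=25, r--
l=1 r=4: |-2|<=|4| out[3]=16, r--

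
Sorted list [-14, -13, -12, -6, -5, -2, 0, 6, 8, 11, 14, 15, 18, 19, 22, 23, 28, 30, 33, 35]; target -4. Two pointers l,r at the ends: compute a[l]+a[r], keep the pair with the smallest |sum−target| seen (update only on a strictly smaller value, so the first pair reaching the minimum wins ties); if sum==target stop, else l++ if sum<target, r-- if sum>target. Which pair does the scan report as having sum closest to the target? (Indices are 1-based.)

pair (-12, 8) with sum -4 (|Δ|=0)

l=1 r=20: -14+35=21 d=25 *, r--
l=1 r=19: -14+33=19 d=23 *, r--
l=1 r=18: -14+30=16 d=20 *, r--
l=1 r=17: -14+28=14 d=18 *, r--
l=1 r=16: -14+23=9 d=13 *, r--
l=1 r=15: -14+22=8 d=12 *, r--
l=1 r=14: -14+19=5 d=9 *, r--
l=1 r=13: -14+18=4 d=8 *, r--
l=1 r=12: -14+15=1 d=5 *, r--
l=1 r=11: -14+14=0 d=4 *, r--
l=1 r=10: -14+11=-3 d=1 *, r--
l=1 r=9: -14+8=-6 d=2, l++
l=2 r=9: -13+8=-5 d=1, l++
l=3 r=9: -12+8=-4 d=0 *, stop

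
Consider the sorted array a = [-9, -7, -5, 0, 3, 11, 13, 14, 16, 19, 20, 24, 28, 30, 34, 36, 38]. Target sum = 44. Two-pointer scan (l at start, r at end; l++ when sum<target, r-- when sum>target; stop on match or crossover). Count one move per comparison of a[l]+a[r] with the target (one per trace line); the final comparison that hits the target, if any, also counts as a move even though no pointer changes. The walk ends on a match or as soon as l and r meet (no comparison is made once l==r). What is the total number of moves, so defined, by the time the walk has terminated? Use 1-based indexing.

11 moves

[1,17] -9+38=29 <44 → l++
[2,17] -7+38=31 <44 → l++
[3,17] -5+38=33 <44 → l++
[4,17] 0+38=38 <44 → l++
[5,17] 3+38=41 <44 → l++
[6,17] 11+38=49 >44 → r--
[6,16] 11+36=47 >44 → r--
[6,15] 11+34=45 >44 → r--
[6,14] 11+30=41 <44 → l++
[7,14] 13+30=43 <44 → l++
[8,14] 14+30=44 → found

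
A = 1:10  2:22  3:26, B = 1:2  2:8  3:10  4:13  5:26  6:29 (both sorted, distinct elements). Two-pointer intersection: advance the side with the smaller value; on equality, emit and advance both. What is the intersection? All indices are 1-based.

intersection = [10, 26]

i=1 j=1: 10>2, j++
i=1 j=2: 10>8, j++
i=1 j=3: 10==10 emit, i++,j++
i=2 j=4: 22>13, j++
i=2 j=5: 22<26, i++
i=3 j=5: 26==26 emit, i++,j++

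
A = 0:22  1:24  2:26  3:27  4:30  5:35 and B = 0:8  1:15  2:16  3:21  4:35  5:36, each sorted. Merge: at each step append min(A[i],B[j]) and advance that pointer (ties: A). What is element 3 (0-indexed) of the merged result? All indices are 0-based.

[i=0,j=0] A[i]=22>B[j]=8 take 8 → j++
[i=0,j=1] A[i]=22>B[j]=15 take 15 → j++
[i=0,j=2] A[i]=22>B[j]=16 take 16 → j++
[i=0,j=3] A[i]=22>B[j]=21 take 21 → j++
[i=0,j=4] A[i]=22<=B[j]=35 take 22 → i++
[i=1,j=4] A[i]=24<=B[j]=35 take 24 → i++
[i=2,j=4] A[i]=26<=B[j]=35 take 26 → i++
[i=3,j=4] A[i]=27<=B[j]=35 take 27 → i++
[i=4,j=4] A[i]=30<=B[j]=35 take 30 → i++
[i=5,j=4] A[i]=35<=B[j]=35 take 35 → i++
[i=6,j=4] A done, take B[j]=35 → j++
[i=6,j=5] A done, take B[j]=36 → j++

merged[3] = 21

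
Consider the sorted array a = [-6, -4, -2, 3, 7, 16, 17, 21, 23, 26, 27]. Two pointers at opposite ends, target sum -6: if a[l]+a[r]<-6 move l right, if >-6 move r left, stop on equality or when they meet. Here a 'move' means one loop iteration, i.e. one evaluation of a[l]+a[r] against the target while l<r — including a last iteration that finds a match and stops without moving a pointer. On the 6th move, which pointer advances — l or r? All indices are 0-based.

l=0 r=10: -6+27=21 >-6, r--
l=0 r=9: -6+26=20 >-6, r--
l=0 r=8: -6+23=17 >-6, r--
l=0 r=7: -6+21=15 >-6, r--
l=0 r=6: -6+17=11 >-6, r--
l=0 r=5: -6+16=10 >-6, r--

r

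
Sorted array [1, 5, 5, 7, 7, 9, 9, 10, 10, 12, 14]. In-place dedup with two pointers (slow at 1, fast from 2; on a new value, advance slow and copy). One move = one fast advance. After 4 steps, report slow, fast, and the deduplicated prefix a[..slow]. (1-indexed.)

slow=3, fast=6, prefix=[1, 5, 7]

(s=1,f=2) a[fast]=5≠a[slow]=1 write a[2]=5 → slow++,fast++
(s=2,f=3) a[fast]=5=a[slow] dup → fast++
(s=2,f=4) a[fast]=7≠a[slow]=5 write a[3]=7 → slow++,fast++
(s=3,f=5) a[fast]=7=a[slow] dup → fast++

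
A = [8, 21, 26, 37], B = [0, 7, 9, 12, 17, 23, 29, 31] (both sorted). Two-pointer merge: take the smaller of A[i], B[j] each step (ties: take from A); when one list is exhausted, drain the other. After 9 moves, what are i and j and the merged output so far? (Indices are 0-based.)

i=3, j=6, merged so far=[0, 7, 8, 9, 12, 17, 21, 23, 26]

[i=0,j=0] A[i]=8>B[j]=0 take 0 → j++
[i=0,j=1] A[i]=8>B[j]=7 take 7 → j++
[i=0,j=2] A[i]=8<=B[j]=9 take 8 → i++
[i=1,j=2] A[i]=21>B[j]=9 take 9 → j++
[i=1,j=3] A[i]=21>B[j]=12 take 12 → j++
[i=1,j=4] A[i]=21>B[j]=17 take 17 → j++
[i=1,j=5] A[i]=21<=B[j]=23 take 21 → i++
[i=2,j=5] A[i]=26>B[j]=23 take 23 → j++
[i=2,j=6] A[i]=26<=B[j]=29 take 26 → i++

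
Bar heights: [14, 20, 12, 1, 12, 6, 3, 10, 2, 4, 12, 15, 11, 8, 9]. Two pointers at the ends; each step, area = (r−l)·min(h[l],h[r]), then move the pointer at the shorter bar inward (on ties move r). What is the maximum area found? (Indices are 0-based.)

max area = 154

l=0 r=14: min(14,9)*14=126 best=126 *, r--
l=0 r=13: min(14,8)*13=104 best=126, r--
l=0 r=12: min(14,11)*12=132 best=132 *, r--
l=0 r=11: min(14,15)*11=154 best=154 *, l++
l=1 r=11: min(20,15)*10=150 best=154, r--
l=1 r=10: min(20,12)*9=108 best=154, r--
l=1 r=9: min(20,4)*8=32 best=154, r--
l=1 r=8: min(20,2)*7=14 best=154, r--
l=1 r=7: min(20,10)*6=60 best=154, r--
l=1 r=6: min(20,3)*5=15 best=154, r--
l=1 r=5: min(20,6)*4=24 best=154, r--
l=1 r=4: min(20,12)*3=36 best=154, r--
l=1 r=3: min(20,1)*2=2 best=154, r--
l=1 r=2: min(20,12)*1=12 best=154, r--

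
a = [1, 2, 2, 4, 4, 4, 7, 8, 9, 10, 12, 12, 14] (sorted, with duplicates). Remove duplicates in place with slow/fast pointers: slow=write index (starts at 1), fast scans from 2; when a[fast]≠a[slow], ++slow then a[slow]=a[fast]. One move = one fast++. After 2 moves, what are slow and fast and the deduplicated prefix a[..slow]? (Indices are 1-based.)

(s=1,f=2) a[fast]=2≠a[slow]=1 write a[2]=2 → slow++,fast++
(s=2,f=3) a[fast]=2=a[slow] dup → fast++

slow=2, fast=4, prefix=[1, 2]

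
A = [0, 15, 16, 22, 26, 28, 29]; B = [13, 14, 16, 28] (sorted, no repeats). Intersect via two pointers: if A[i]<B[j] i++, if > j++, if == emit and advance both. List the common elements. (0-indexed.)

intersection = [16, 28]

[i=0,j=0] 0<13 → i++
[i=1,j=0] 15>13 → j++
[i=1,j=1] 15>14 → j++
[i=1,j=2] 15<16 → i++
[i=2,j=2] 16==16 emit → i++,j++
[i=3,j=3] 22<28 → i++
[i=4,j=3] 26<28 → i++
[i=5,j=3] 28==28 emit → i++,j++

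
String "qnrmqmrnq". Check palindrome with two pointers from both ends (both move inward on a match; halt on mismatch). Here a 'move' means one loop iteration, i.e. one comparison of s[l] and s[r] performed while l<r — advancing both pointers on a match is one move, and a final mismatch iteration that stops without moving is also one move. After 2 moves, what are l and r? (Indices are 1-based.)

l=3, r=7

l=1 r=9: 'q'=='q', l++,r--
l=2 r=8: 'n'=='n', l++,r--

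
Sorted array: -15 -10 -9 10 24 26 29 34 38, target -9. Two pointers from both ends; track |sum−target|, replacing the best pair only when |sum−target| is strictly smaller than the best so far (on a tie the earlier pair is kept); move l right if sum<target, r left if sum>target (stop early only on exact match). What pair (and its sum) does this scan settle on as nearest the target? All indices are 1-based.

pair (-15, 10) with sum -5 (|Δ|=4)

l=1 r=9: -15+38=23 d=32 *, r--
l=1 r=8: -15+34=19 d=28 *, r--
l=1 r=7: -15+29=14 d=23 *, r--
l=1 r=6: -15+26=11 d=20 *, r--
l=1 r=5: -15+24=9 d=18 *, r--
l=1 r=4: -15+10=-5 d=4 *, r--
l=1 r=3: -15+-9=-24 d=15, l++
l=2 r=3: -10+-9=-19 d=10, l++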